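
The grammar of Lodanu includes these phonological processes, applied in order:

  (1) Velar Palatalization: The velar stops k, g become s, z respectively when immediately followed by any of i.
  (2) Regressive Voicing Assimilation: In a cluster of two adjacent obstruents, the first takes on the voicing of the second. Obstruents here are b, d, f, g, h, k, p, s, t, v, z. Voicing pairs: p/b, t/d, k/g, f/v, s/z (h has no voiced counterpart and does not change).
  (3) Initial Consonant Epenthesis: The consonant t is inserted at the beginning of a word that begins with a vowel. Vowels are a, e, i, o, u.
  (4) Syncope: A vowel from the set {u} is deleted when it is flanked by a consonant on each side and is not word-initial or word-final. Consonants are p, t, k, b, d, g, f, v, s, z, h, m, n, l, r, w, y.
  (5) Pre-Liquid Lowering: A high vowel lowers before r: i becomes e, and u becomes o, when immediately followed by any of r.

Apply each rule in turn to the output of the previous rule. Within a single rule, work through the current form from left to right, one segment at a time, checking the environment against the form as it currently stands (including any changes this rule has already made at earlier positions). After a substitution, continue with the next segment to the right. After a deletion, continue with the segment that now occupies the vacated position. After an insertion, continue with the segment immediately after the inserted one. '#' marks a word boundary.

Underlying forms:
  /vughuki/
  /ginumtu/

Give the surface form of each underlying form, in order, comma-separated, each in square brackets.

[vkhsi], [zinmtu]

/vughuki/:
  (1) Velar Palatalization: [vughuki] → [vughusi]
  (2) Regressive Voicing Assimilation: [vughusi] → [vukhusi]
  (3) Initial Consonant Epenthesis: no change — [vukhusi]
  (4) Syncope: [vukhusi] → [vkhsi]
  (5) Pre-Liquid Lowering: no change — [vkhsi]
/ginumtu/:
  (1) Velar Palatalization: [ginumtu] → [zinumtu]
  (2) Regressive Voicing Assimilation: no change — [zinumtu]
  (3) Initial Consonant Epenthesis: no change — [zinumtu]
  (4) Syncope: [zinumtu] → [zinmtu]
  (5) Pre-Liquid Lowering: no change — [zinmtu]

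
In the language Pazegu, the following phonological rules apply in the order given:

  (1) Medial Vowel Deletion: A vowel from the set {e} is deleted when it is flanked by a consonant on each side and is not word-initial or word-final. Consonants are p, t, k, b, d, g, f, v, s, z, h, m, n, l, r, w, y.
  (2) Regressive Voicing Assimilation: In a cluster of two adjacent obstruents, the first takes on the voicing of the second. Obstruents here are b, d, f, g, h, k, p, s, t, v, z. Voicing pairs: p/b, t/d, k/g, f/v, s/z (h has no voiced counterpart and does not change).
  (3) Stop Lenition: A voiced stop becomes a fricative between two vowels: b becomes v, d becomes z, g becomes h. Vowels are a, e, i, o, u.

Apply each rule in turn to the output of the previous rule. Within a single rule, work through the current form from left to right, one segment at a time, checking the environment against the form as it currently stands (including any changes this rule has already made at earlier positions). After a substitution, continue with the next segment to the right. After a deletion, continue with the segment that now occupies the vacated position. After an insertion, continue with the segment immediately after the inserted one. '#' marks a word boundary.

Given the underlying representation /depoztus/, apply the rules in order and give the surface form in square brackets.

(1) Medial Vowel Deletion: [depoztus] → [dpoztus]
(2) Regressive Voicing Assimilation: [dpoztus] → [tpostus]
(3) Stop Lenition: no change — [tpostus]

[tpostus]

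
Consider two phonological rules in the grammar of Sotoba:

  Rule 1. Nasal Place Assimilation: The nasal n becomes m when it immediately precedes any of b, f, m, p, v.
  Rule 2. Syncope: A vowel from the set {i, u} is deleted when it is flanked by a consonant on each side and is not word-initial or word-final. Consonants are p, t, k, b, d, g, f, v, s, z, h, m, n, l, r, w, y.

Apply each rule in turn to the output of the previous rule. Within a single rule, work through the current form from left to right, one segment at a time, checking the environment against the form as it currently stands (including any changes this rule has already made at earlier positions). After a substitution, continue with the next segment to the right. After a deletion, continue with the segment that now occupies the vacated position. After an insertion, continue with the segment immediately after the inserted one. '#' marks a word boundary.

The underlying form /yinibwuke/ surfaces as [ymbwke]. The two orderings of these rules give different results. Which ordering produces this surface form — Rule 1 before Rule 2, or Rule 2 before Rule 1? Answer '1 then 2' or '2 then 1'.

2 then 1

Order 1 then 2:
  1 Nasal Place Assimilation: no change — [yinibwuke]
  2 Syncope: [yinibwuke] → [ynbwke]
  result: [ynbwke]
Order 2 then 1:
  2 Syncope: [yinibwuke] → [ynbwke]
  1 Nasal Place Assimilation: [ynbwke] → [ymbwke]
  result: [ymbwke]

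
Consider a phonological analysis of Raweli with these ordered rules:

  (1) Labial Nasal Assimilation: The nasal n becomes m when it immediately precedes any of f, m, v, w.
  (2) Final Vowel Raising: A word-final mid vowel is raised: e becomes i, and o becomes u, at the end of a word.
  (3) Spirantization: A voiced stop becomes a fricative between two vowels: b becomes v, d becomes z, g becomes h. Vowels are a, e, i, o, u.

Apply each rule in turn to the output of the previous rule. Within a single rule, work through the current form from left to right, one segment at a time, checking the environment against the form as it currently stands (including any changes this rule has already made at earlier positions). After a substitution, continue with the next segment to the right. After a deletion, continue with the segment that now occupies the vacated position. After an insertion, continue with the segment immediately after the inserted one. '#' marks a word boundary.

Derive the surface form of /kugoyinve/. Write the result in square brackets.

(1) Labial Nasal Assimilation: [kugoyinve] → [kugoyimve]
(2) Final Vowel Raising: [kugoyimve] → [kugoyimvi]
(3) Spirantization: [kugoyimvi] → [kuhoyimvi]

[kuhoyimvi]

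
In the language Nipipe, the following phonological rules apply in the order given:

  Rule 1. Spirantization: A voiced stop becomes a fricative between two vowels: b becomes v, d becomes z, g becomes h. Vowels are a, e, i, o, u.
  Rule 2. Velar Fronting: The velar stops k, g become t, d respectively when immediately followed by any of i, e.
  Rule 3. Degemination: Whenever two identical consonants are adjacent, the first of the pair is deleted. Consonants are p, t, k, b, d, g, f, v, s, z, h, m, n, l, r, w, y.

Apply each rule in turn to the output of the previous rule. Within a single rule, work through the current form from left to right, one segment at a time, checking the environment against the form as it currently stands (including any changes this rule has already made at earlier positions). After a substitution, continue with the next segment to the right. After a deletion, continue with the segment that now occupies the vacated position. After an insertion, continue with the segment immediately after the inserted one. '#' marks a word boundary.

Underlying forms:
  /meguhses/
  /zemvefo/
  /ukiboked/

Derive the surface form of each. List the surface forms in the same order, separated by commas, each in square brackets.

[mehuhses], [zemvefo], [utivoted]

/meguhses/:
  Rule 1 Spirantization: [meguhses] → [mehuhses]
  Rule 2 Velar Fronting: no change — [mehuhses]
  Rule 3 Degemination: no change — [mehuhses]
/zemvefo/:
  Rule 1 Spirantization: no change — [zemvefo]
  Rule 2 Velar Fronting: no change — [zemvefo]
  Rule 3 Degemination: no change — [zemvefo]
/ukiboked/:
  Rule 1 Spirantization: [ukiboked] → [ukivoked]
  Rule 2 Velar Fronting: [ukivoked] → [utivoted]
  Rule 3 Degemination: no change — [utivoted]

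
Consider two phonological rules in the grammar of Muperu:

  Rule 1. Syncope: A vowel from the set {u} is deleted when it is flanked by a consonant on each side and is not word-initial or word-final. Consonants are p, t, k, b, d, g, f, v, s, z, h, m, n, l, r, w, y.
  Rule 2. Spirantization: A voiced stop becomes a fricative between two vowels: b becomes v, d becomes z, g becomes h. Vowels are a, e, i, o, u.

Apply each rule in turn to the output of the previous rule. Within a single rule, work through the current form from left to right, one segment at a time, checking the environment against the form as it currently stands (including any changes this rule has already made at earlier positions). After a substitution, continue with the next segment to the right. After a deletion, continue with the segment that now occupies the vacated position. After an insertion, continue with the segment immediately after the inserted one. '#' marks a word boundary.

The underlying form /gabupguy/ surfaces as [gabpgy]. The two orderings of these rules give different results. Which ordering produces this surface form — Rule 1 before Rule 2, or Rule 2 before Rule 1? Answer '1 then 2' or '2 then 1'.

Order 1 then 2:
  1 Syncope: [gabupguy] → [gabpgy]
  2 Spirantization: no change — [gabpgy]
  result: [gabpgy]
Order 2 then 1:
  2 Spirantization: [gabupguy] → [gavupguy]
  1 Syncope: [gavupguy] → [gavpgy]
  result: [gavpgy]

1 then 2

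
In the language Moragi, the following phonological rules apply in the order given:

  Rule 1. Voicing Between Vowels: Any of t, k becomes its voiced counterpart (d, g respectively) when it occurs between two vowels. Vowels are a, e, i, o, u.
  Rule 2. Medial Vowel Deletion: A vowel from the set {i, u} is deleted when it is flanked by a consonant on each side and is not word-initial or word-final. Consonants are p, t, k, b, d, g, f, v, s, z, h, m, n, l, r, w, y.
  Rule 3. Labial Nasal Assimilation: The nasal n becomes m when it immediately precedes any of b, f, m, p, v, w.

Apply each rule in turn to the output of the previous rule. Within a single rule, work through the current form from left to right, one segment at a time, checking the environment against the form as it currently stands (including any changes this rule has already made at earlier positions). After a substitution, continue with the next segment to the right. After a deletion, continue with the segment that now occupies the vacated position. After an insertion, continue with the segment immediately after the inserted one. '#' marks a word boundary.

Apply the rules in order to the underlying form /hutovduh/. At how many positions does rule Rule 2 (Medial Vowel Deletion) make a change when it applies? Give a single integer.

2

Rule 1 Voicing Between Vowels: [hutovduh] → [hudovduh]
Rule 2 Medial Vowel Deletion: [hudovduh] → [hdovdh]
Rule 3 Labial Nasal Assimilation: no change — [hdovdh]
Rule Rule 2 changed 2 position(s).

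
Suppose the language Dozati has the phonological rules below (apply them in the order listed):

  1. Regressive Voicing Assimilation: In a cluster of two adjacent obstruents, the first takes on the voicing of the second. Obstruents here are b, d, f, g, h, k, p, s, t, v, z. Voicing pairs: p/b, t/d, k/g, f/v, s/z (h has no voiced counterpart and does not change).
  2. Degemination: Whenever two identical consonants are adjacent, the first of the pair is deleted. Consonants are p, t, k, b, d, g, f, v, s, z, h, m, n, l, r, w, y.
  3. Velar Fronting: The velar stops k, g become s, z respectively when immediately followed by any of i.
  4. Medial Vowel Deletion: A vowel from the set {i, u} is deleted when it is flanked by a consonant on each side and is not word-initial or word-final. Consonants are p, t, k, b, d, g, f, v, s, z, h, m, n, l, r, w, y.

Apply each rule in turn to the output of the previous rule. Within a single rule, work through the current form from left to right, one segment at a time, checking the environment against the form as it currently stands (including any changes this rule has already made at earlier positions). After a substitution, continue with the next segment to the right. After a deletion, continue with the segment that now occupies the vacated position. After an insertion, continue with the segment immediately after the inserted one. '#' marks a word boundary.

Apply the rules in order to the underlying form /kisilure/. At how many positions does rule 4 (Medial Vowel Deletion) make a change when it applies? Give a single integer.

3

1 Regressive Voicing Assimilation: no change — [kisilure]
2 Degemination: no change — [kisilure]
3 Velar Fronting: [kisilure] → [sisilure]
4 Medial Vowel Deletion: [sisilure] → [sslre]
Rule 4 changed 3 position(s).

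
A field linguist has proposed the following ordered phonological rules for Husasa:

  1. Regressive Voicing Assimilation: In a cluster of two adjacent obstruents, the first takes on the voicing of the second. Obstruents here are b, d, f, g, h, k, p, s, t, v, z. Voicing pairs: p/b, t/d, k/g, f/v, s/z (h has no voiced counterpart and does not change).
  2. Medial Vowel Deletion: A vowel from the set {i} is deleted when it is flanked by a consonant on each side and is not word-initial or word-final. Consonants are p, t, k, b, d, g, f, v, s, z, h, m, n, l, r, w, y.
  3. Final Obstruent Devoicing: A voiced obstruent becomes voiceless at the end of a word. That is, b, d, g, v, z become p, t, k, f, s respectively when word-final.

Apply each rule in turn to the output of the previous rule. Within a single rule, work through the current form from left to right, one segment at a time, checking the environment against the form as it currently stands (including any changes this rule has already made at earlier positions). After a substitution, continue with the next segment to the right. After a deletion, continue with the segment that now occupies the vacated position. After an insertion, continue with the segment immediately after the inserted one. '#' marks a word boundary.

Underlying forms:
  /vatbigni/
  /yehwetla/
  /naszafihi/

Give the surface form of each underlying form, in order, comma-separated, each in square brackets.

[vadbgni], [yehwetla], [nazzafhi]

/vatbigni/:
  1 Regressive Voicing Assimilation: [vatbigni] → [vadbigni]
  2 Medial Vowel Deletion: [vadbigni] → [vadbgni]
  3 Final Obstruent Devoicing: no change — [vadbgni]
/yehwetla/:
  1 Regressive Voicing Assimilation: no change — [yehwetla]
  2 Medial Vowel Deletion: no change — [yehwetla]
  3 Final Obstruent Devoicing: no change — [yehwetla]
/naszafihi/:
  1 Regressive Voicing Assimilation: [naszafihi] → [nazzafihi]
  2 Medial Vowel Deletion: [nazzafihi] → [nazzafhi]
  3 Final Obstruent Devoicing: no change — [nazzafhi]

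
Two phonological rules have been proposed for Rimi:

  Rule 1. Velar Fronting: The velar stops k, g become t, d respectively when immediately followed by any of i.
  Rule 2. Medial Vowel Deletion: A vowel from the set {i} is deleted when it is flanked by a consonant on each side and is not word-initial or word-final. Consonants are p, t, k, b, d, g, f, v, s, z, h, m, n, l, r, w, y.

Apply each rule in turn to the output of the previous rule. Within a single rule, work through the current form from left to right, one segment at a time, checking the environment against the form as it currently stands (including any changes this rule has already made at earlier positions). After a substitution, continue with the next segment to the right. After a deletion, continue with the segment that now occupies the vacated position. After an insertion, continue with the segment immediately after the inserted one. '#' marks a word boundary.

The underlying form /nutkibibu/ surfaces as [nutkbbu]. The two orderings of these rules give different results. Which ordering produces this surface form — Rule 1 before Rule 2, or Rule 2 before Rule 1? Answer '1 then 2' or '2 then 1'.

Order 1 then 2:
  1 Velar Fronting: [nutkibibu] → [nuttibibu]
  2 Medial Vowel Deletion: [nuttibibu] → [nuttbbu]
  result: [nuttbbu]
Order 2 then 1:
  2 Medial Vowel Deletion: [nutkibibu] → [nutkbbu]
  1 Velar Fronting: no change — [nutkbbu]
  result: [nutkbbu]

2 then 1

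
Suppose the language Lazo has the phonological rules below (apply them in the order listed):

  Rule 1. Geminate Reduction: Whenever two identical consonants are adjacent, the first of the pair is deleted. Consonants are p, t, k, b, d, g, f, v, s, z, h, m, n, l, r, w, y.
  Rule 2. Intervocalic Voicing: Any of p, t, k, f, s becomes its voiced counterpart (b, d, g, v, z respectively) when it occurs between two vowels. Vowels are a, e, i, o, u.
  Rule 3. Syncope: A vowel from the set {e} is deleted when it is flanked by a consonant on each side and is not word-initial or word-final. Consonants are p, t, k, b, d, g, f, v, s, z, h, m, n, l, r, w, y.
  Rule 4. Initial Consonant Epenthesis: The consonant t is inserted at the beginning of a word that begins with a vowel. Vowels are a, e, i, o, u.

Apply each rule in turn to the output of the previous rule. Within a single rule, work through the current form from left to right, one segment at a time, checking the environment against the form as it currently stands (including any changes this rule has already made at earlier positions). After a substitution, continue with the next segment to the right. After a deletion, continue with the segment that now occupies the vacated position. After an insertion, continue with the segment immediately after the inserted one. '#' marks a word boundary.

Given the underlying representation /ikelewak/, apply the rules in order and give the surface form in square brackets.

Rule 1 Geminate Reduction: no change — [ikelewak]
Rule 2 Intervocalic Voicing: [ikelewak] → [igelewak]
Rule 3 Syncope: [igelewak] → [iglwak]
Rule 4 Initial Consonant Epenthesis: [iglwak] → [tiglwak]

[tiglwak]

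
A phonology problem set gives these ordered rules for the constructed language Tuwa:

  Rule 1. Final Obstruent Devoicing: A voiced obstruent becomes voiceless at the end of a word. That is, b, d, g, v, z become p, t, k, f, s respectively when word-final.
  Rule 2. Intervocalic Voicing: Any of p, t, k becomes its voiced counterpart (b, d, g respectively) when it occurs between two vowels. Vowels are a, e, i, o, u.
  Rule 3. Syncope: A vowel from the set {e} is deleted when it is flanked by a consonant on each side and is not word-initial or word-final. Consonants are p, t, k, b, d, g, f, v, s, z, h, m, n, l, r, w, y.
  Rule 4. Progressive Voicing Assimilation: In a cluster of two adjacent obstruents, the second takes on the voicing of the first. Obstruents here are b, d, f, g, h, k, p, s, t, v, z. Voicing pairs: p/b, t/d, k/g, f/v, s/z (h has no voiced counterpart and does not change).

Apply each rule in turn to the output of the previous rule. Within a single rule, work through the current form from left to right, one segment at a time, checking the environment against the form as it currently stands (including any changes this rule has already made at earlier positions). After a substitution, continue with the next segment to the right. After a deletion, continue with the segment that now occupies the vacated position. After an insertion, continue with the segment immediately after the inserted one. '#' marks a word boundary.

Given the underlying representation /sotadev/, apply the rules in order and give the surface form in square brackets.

[sodadv]

Rule 1 Final Obstruent Devoicing: [sotadev] → [sotadef]
Rule 2 Intervocalic Voicing: [sotadef] → [sodadef]
Rule 3 Syncope: [sodadef] → [sodadf]
Rule 4 Progressive Voicing Assimilation: [sodadf] → [sodadv]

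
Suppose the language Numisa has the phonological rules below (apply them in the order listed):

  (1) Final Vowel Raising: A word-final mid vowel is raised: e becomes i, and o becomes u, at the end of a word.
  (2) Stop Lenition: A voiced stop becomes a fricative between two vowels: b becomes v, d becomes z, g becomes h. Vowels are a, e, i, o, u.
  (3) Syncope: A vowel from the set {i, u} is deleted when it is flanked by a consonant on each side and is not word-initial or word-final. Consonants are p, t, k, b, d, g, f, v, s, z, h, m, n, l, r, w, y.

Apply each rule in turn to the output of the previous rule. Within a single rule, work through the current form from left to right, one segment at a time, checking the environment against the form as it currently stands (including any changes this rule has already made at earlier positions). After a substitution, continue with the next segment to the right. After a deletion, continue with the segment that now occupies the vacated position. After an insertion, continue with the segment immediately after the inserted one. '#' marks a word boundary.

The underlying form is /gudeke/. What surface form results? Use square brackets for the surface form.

(1) Final Vowel Raising: [gudeke] → [gudeki]
(2) Stop Lenition: [gudeki] → [guzeki]
(3) Syncope: [guzeki] → [gzeki]

[gzeki]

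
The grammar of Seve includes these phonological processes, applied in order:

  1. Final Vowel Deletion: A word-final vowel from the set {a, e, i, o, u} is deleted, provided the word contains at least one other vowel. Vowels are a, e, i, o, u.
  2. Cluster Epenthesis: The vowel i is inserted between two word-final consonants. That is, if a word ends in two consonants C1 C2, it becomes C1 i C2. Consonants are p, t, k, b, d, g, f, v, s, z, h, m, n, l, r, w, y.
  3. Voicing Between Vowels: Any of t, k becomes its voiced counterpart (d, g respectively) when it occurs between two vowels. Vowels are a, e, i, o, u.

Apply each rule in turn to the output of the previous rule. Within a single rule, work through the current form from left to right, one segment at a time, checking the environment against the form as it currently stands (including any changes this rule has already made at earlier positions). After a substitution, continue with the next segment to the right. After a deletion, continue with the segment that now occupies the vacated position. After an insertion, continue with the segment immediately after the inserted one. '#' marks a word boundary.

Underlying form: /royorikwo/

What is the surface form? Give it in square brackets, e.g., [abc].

1 Final Vowel Deletion: [royorikwo] → [royorikw]
2 Cluster Epenthesis: [royorikw] → [royorikiw]
3 Voicing Between Vowels: [royorikiw] → [royorigiw]

[royorigiw]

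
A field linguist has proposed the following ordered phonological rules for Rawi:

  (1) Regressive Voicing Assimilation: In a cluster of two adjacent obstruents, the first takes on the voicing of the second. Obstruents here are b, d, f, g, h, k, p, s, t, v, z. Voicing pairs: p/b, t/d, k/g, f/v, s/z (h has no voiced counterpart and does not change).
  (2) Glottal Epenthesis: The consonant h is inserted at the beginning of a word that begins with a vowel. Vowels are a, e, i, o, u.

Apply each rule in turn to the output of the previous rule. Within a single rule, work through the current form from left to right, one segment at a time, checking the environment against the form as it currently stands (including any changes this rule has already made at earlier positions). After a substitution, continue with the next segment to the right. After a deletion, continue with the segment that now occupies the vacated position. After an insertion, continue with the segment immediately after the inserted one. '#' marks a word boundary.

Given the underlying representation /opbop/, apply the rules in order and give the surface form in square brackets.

(1) Regressive Voicing Assimilation: [opbop] → [obbop]
(2) Glottal Epenthesis: [obbop] → [hobbop]

[hobbop]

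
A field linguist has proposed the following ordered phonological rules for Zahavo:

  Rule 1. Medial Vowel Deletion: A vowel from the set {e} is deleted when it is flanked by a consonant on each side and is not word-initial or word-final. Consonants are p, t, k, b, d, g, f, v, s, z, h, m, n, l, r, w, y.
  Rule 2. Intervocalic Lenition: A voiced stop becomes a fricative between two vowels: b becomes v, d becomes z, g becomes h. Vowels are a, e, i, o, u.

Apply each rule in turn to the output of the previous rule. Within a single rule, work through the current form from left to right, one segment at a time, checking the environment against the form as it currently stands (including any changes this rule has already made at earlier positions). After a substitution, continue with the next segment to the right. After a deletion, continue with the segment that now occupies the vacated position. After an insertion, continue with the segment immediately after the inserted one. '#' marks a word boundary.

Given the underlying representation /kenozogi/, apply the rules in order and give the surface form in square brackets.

Rule 1 Medial Vowel Deletion: [kenozogi] → [knozogi]
Rule 2 Intervocalic Lenition: [knozogi] → [knozohi]

[knozohi]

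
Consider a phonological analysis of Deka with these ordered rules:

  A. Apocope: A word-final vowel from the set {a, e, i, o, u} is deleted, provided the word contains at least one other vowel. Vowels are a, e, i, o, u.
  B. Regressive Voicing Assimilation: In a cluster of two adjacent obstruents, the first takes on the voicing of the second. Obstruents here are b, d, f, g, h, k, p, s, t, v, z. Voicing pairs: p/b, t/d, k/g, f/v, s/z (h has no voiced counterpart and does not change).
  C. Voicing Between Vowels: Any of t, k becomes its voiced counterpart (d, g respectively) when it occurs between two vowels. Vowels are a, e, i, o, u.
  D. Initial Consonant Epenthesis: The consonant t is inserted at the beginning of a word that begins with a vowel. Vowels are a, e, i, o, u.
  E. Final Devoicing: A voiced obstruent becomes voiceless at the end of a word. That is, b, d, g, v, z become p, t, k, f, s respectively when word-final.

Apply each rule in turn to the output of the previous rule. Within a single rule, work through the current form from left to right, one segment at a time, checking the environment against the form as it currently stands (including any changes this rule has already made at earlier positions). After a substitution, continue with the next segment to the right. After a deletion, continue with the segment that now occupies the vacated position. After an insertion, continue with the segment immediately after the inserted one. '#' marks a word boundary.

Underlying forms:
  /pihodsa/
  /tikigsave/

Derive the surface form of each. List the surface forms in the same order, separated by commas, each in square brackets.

[pihots], [tigiksaf]

/pihodsa/:
  A Apocope: [pihodsa] → [pihods]
  B Regressive Voicing Assimilation: [pihods] → [pihots]
  C Voicing Between Vowels: no change — [pihots]
  D Initial Consonant Epenthesis: no change — [pihots]
  E Final Devoicing: no change — [pihots]
/tikigsave/:
  A Apocope: [tikigsave] → [tikigsav]
  B Regressive Voicing Assimilation: [tikigsav] → [tikiksav]
  C Voicing Between Vowels: [tikiksav] → [tigiksav]
  D Initial Consonant Epenthesis: no change — [tigiksav]
  E Final Devoicing: [tigiksav] → [tigiksaf]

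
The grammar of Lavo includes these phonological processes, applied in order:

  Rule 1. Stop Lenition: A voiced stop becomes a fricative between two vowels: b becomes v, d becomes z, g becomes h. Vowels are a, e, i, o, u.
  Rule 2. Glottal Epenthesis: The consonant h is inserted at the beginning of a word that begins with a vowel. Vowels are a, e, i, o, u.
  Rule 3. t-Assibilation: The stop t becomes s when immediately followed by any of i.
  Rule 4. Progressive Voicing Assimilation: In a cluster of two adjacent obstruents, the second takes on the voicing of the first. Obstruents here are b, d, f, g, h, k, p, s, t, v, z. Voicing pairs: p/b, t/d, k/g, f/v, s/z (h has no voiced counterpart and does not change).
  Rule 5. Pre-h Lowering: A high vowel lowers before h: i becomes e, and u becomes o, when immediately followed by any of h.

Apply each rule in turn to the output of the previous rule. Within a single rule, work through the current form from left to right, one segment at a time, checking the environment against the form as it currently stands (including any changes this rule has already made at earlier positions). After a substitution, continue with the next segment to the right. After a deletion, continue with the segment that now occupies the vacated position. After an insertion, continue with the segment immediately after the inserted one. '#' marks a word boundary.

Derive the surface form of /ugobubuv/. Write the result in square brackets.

Rule 1 Stop Lenition: [ugobubuv] → [uhovuvuv]
Rule 2 Glottal Epenthesis: [uhovuvuv] → [huhovuvuv]
Rule 3 t-Assibilation: no change — [huhovuvuv]
Rule 4 Progressive Voicing Assimilation: no change — [huhovuvuv]
Rule 5 Pre-h Lowering: [huhovuvuv] → [hohovuvuv]

[hohovuvuv]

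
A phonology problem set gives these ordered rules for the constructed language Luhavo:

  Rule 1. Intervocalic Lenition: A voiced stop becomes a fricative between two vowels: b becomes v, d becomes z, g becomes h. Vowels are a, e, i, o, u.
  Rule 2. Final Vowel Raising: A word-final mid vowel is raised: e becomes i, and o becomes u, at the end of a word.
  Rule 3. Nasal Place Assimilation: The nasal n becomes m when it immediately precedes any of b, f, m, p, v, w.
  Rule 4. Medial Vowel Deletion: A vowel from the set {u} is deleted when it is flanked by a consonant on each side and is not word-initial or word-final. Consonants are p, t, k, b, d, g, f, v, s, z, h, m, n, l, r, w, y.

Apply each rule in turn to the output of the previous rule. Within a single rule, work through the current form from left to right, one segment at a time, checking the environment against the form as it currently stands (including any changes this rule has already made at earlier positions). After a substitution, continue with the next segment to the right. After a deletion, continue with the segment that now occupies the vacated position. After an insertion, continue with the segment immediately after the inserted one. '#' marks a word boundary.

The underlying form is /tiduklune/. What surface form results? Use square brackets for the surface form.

Rule 1 Intervocalic Lenition: [tiduklune] → [tizuklune]
Rule 2 Final Vowel Raising: [tizuklune] → [tizukluni]
Rule 3 Nasal Place Assimilation: no change — [tizukluni]
Rule 4 Medial Vowel Deletion: [tizukluni] → [tizklni]

[tizklni]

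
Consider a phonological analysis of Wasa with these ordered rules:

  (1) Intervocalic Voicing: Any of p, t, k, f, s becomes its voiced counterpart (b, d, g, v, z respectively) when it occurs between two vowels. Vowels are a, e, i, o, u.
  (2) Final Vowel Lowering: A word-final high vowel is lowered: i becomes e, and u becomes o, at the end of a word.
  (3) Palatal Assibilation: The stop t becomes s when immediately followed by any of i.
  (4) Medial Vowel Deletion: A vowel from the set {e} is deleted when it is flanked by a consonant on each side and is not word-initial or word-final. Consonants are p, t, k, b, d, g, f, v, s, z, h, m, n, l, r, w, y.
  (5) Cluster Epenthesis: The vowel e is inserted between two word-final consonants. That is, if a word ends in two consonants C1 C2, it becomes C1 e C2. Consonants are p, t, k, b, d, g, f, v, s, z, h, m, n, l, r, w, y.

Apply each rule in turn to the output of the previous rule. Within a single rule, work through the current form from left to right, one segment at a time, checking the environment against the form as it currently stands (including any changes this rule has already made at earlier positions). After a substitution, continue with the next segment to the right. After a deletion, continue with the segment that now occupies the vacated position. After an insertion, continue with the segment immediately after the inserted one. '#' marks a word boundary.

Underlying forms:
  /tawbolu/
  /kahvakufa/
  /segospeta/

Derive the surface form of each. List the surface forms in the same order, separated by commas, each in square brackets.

[tawbolo], [kahvaguva], [sgospda]

/tawbolu/:
  (1) Intervocalic Voicing: no change — [tawbolu]
  (2) Final Vowel Lowering: [tawbolu] → [tawbolo]
  (3) Palatal Assibilation: no change — [tawbolo]
  (4) Medial Vowel Deletion: no change — [tawbolo]
  (5) Cluster Epenthesis: no change — [tawbolo]
/kahvakufa/:
  (1) Intervocalic Voicing: [kahvakufa] → [kahvaguva]
  (2) Final Vowel Lowering: no change — [kahvaguva]
  (3) Palatal Assibilation: no change — [kahvaguva]
  (4) Medial Vowel Deletion: no change — [kahvaguva]
  (5) Cluster Epenthesis: no change — [kahvaguva]
/segospeta/:
  (1) Intervocalic Voicing: [segospeta] → [segospeda]
  (2) Final Vowel Lowering: no change — [segospeda]
  (3) Palatal Assibilation: no change — [segospeda]
  (4) Medial Vowel Deletion: [segospeda] → [sgospda]
  (5) Cluster Epenthesis: no change — [sgospda]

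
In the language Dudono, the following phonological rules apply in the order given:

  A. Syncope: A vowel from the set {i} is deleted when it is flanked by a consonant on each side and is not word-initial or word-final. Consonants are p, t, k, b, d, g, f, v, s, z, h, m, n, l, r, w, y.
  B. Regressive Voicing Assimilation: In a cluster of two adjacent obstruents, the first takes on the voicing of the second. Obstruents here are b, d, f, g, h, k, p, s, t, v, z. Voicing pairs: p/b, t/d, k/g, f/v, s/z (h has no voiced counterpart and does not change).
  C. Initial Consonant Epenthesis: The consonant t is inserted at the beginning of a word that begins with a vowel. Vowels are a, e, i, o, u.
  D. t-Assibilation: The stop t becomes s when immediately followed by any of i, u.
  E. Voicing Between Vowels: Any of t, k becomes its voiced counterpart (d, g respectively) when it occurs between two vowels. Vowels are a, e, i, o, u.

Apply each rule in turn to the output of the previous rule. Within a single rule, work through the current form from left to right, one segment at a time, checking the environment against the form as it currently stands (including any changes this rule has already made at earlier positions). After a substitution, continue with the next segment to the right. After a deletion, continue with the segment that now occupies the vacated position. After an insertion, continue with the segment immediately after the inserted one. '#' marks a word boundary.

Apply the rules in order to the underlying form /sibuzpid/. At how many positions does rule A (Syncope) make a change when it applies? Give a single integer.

A Syncope: [sibuzpid] → [sbuzpd]
B Regressive Voicing Assimilation: [sbuzpd] → [zbusbd]
C Initial Consonant Epenthesis: no change — [zbusbd]
D t-Assibilation: no change — [zbusbd]
E Voicing Between Vowels: no change — [zbusbd]
Rule A changed 2 position(s).

2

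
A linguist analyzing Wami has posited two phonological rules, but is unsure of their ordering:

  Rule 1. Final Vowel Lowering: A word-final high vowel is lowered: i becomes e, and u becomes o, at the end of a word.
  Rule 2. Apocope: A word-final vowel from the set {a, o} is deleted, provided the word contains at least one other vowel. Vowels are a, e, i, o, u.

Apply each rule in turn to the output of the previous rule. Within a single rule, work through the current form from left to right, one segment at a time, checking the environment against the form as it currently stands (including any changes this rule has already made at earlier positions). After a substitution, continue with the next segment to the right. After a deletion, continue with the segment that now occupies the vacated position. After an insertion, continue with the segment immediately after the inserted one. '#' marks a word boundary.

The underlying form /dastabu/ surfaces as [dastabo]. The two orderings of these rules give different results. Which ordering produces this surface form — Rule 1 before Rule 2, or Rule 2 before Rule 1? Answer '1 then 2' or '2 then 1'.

2 then 1

Order 1 then 2:
  1 Final Vowel Lowering: [dastabu] → [dastabo]
  2 Apocope: [dastabo] → [dastab]
  result: [dastab]
Order 2 then 1:
  2 Apocope: no change — [dastabu]
  1 Final Vowel Lowering: [dastabu] → [dastabo]
  result: [dastabo]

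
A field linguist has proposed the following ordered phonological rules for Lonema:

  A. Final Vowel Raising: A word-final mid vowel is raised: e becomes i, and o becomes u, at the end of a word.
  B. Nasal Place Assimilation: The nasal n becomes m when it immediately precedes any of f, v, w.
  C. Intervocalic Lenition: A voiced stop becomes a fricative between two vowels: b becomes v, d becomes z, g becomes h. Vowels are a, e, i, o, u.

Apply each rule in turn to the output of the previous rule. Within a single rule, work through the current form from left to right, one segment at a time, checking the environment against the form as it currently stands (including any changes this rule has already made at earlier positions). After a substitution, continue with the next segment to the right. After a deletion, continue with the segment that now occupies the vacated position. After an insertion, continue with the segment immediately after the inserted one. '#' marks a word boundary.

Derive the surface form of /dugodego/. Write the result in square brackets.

[duhozehu]

A Final Vowel Raising: [dugodego] → [dugodegu]
B Nasal Place Assimilation: no change — [dugodegu]
C Intervocalic Lenition: [dugodegu] → [duhozehu]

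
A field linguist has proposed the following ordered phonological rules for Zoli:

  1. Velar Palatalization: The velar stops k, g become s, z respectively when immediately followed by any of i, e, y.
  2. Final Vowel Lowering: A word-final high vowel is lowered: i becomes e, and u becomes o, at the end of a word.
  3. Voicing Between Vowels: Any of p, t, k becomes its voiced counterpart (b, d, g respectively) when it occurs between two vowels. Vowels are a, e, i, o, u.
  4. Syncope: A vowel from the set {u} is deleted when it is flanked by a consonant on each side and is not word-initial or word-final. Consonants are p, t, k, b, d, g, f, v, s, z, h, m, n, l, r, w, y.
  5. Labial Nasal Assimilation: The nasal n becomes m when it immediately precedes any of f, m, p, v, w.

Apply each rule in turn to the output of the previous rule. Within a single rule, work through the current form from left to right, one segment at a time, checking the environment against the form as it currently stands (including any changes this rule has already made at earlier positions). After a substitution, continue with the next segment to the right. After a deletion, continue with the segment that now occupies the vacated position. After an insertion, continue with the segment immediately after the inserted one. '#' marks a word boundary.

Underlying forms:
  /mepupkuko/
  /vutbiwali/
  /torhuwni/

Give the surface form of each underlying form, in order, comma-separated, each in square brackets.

/mepupkuko/:
  1 Velar Palatalization: no change — [mepupkuko]
  2 Final Vowel Lowering: no change — [mepupkuko]
  3 Voicing Between Vowels: [mepupkuko] → [mebupkugo]
  4 Syncope: [mebupkugo] → [mebpkgo]
  5 Labial Nasal Assimilation: no change — [mebpkgo]
/vutbiwali/:
  1 Velar Palatalization: no change — [vutbiwali]
  2 Final Vowel Lowering: [vutbiwali] → [vutbiwale]
  3 Voicing Between Vowels: no change — [vutbiwale]
  4 Syncope: [vutbiwale] → [vtbiwale]
  5 Labial Nasal Assimilation: no change — [vtbiwale]
/torhuwni/:
  1 Velar Palatalization: no change — [torhuwni]
  2 Final Vowel Lowering: [torhuwni] → [torhuwne]
  3 Voicing Between Vowels: no change — [torhuwne]
  4 Syncope: [torhuwne] → [torhwne]
  5 Labial Nasal Assimilation: no change — [torhwne]

[mebpkgo], [vtbiwale], [torhwne]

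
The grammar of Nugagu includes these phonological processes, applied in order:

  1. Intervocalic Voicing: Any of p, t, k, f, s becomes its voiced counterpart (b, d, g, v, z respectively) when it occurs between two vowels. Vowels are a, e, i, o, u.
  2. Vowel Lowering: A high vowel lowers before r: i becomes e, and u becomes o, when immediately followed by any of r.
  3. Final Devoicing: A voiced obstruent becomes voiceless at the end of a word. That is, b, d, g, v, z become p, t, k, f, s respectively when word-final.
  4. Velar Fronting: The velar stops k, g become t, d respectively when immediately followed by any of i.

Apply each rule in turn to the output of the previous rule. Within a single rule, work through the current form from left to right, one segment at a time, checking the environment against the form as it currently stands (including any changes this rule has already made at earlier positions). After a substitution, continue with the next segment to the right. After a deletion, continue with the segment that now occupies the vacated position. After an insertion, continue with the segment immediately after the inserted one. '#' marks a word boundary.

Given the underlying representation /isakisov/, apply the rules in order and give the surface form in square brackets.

[izadizof]

1 Intervocalic Voicing: [isakisov] → [izagizov]
2 Vowel Lowering: no change — [izagizov]
3 Final Devoicing: [izagizov] → [izagizof]
4 Velar Fronting: [izagizof] → [izadizof]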